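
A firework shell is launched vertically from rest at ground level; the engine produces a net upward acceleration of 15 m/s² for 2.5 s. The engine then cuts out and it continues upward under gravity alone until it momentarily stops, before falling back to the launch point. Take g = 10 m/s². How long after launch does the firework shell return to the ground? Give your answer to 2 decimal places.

Phase 1 (powered ascent): v₀ = 0 m/s, a = 15 m/s².
v = v₀ + at = 0 + (15)(2.5) = 37.5 m/s
Δx = v₀t + ½at² = 0·2.5 + 0.5·15·2.5² = 46.9 m

Phase 2 (coasting upward): v₀ = 37.5 m/s, a = -10 m/s².
v = v₀ + at → t = (0 − 37.5) / -10 = 3.75 s
v² = v₀² + 2aΔx → Δx = (0² − 37.5²)/(2·-10) = 70.3 m

Phase 3 (free fall): v₀ = 0 m/s, a = -10 m/s².
Falls 117 m from rest: t = √(2·117/10) = 4.84 s; v = g·t = 48.4 m/s.
Total time = 2.50 + 3.75 + 4.84 = 11.1 s

11.09 s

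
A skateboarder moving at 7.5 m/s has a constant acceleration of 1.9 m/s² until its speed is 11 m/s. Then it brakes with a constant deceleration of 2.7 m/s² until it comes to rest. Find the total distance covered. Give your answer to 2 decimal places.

Phase 1 (accelerating): v₀ = 7.50 m/s, a = 1.9 m/s².
v = v₀ + at → t = (11 − 7.50) / 1.9 = 1.84 s
v² = v₀² + 2aΔx → Δx = (11² − 7.50²)/(2·1.9) = 17.0 m

Phase 2 (decelerating): v₀ = 11.0 m/s, a = -2.7 m/s².
v = v₀ + at → t = (0 − 11.0) / -2.7 = 4.07 s
v² = v₀² + 2aΔx → Δx = (0² − 11.0²)/(2·-2.7) = 22.4 m
Total distance = 17.0 + 22.4 = 39.4 m

39.45 m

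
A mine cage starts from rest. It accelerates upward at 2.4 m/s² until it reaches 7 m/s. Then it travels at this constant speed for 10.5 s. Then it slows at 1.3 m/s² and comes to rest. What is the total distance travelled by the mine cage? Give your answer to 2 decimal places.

102.55 m

Phase 1 (accelerating): v₀ = 0 m/s, a = 2.4 m/s².
v = v₀ + at → t = (7 − 0) / 2.4 = 2.92 s
v² = v₀² + 2aΔx → Δx = (7² − 0²)/(2·2.4) = 10.2 m

Phase 2 (constant speed): v₀ = 7.00 m/s, a = 0 m/s².
v = v₀ + at = 7.00 + (0)(10.5) = 7.00 m/s
Δx = v₀t + ½at² = 7.00·10.5 + 0.5·0·10.5² = 73.5 m

Phase 3 (decelerating): v₀ = 7.00 m/s, a = -1.3 m/s².
v = v₀ + at → t = (0 − 7.00) / -1.3 = 5.38 s
v² = v₀² + 2aΔx → Δx = (0² − 7.00²)/(2·-1.3) = 18.8 m
Total distance = 10.2 + 73.5 + 18.8 = 103 m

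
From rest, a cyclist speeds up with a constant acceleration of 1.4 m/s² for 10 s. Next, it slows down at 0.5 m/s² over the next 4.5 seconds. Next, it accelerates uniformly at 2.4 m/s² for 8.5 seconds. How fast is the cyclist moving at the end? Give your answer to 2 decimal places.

32.15 m/s

Phase 1 (accelerating): v₀ = 0 m/s, a = 1.4 m/s².
v = v₀ + at = 0 + (1.4)(10) = 14.0 m/s
Δx = v₀t + ½at² = 0·10 + 0.5·1.4·10² = 70.0 m

Phase 2 (decelerating): v₀ = 14.0 m/s, a = -0.5 m/s².
v = v₀ + at = 14.0 + (-0.5)(4.5) = 11.8 m/s
Δx = v₀t + ½at² = 14.0·4.5 + 0.5·-0.5·4.5² = 57.9 m

Phase 3 (accelerating): v₀ = 11.8 m/s, a = 2.4 m/s².
v = v₀ + at = 11.8 + (2.4)(8.5) = 32.1 m/s
Δx = v₀t + ½at² = 11.8·8.5 + 0.5·2.4·8.5² = 187 m
Final speed = 32.1 m/s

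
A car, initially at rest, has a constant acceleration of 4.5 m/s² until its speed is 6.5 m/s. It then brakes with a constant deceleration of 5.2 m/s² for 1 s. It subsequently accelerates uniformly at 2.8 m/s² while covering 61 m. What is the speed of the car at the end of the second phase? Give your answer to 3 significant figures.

Phase 1 (accelerating): v₀ = 0 m/s, a = 4.5 m/s².
v = v₀ + at → t = (6.5 − 0) / 4.5 = 1.44 s
v² = v₀² + 2aΔx → Δx = (6.5² − 0²)/(2·4.5) = 4.69 m

Phase 2 (decelerating): v₀ = 6.50 m/s, a = -5.2 m/s².
v = v₀ + at = 6.50 + (-5.2)(1) = 1.30 m/s
Δx = v₀t + ½at² = 6.50·1 + 0.5·-5.2·1² = 3.90 m
Speed at end of phase 2 = 1.30 m/s

1.30 m/s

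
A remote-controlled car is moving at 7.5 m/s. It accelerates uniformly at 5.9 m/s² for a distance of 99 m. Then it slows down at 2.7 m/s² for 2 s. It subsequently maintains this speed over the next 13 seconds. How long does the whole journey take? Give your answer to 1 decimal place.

Phase 1 (accelerating): v₀ = 7.50 m/s, a = 5.9 m/s².
v² = v₀² + 2aΔx = 7.50² + 2·5.9·99 = 1220 → v = 35.0 m/s
t = (v − v₀)/a = (35.0 − 7.50)/5.9 = 4.66 s

Phase 2 (decelerating): v₀ = 35.0 m/s, a = -2.7 m/s².
v = v₀ + at = 35.0 + (-2.7)(2) = 29.6 m/s
Δx = v₀t + ½at² = 35.0·2 + 0.5·-2.7·2² = 64.6 m

Phase 3 (constant speed): v₀ = 29.6 m/s, a = 0 m/s².
v = v₀ + at = 29.6 + (0)(13) = 29.6 m/s
Δx = v₀t + ½at² = 29.6·13 + 0.5·0·13² = 385 m
Total time = 4.66 + 2.00 + 13.0 = 19.7 s

19.7 s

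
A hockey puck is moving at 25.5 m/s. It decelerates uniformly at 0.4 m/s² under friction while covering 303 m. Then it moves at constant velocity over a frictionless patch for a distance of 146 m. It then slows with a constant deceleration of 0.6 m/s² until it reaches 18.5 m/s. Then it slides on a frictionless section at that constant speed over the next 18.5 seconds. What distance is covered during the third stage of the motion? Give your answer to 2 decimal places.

Phase 1 (decelerating): v₀ = 25.5 m/s, a = -0.4 m/s².
v² = v₀² + 2aΔx = 25.5² + 2·-0.4·303 = 408 → v = 20.2 m/s
t = (v − v₀)/a = (20.2 − 25.5)/-0.4 = 13.3 s

Phase 2 (constant speed): v₀ = 20.2 m/s, a = 0 m/s².
Constant speed: t = d/v = 146/20.2 = 7.23 s

Phase 3 (decelerating): v₀ = 20.2 m/s, a = -0.6 m/s².
v = v₀ + at → t = (18.5 − 20.2) / -0.6 = 2.83 s
v² = v₀² + 2aΔx → Δx = (18.5² − 20.2²)/(2·-0.6) = 54.7 m
Distance in phase 3 = 54.7 m

54.67 m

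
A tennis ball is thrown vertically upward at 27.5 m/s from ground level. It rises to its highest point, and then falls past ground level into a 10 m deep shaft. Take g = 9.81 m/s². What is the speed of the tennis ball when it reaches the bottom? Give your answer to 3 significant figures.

Phase 1 (rising): v₀ = 27.5 m/s, a = -9.81 m/s².
v = v₀ + at → t = (0 − 27.5) / -9.81 = 2.80 s
v² = v₀² + 2aΔx → Δx = (0² − 27.5²)/(2·-9.81) = 38.5 m

Phase 2 (falling): v₀ = 0 m/s, a = -9.81 m/s².
Falls 48.5 m from rest: t = √(2·48.5/9.81) = 3.15 s; v = g·t = 30.9 m/s.
Final speed = 30.9 m/s

30.9 m/s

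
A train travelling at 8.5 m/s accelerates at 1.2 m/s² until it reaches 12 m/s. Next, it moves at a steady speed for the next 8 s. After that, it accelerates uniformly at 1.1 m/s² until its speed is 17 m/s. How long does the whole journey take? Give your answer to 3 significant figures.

Phase 1 (accelerating): v₀ = 8.50 m/s, a = 1.2 m/s².
v = v₀ + at → t = (12 − 8.50) / 1.2 = 2.92 s
v² = v₀² + 2aΔx → Δx = (12² − 8.50²)/(2·1.2) = 29.9 m

Phase 2 (constant speed): v₀ = 12.0 m/s, a = 0 m/s².
v = v₀ + at = 12.0 + (0)(8) = 12.0 m/s
Δx = v₀t + ½at² = 12.0·8 + 0.5·0·8² = 96.0 m

Phase 3 (accelerating): v₀ = 12.0 m/s, a = 1.1 m/s².
v = v₀ + at → t = (17 − 12.0) / 1.1 = 4.55 s
v² = v₀² + 2aΔx → Δx = (17² − 12.0²)/(2·1.1) = 65.9 m
Total time = 2.92 + 8.00 + 4.55 = 15.5 s

15.5 s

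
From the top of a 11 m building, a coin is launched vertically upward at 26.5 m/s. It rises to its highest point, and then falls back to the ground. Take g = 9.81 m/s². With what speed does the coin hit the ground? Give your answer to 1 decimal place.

30.3 m/s

Phase 1 (rising): v₀ = 26.5 m/s, a = -9.81 m/s².
v = v₀ + at → t = (0 − 26.5) / -9.81 = 2.70 s
v² = v₀² + 2aΔx → Δx = (0² − 26.5²)/(2·-9.81) = 35.8 m

Phase 2 (falling): v₀ = 0 m/s, a = -9.81 m/s².
Falls 46.8 m from rest: t = √(2·46.8/9.81) = 3.09 s; v = g·t = 30.3 m/s.
Final speed = 30.3 m/s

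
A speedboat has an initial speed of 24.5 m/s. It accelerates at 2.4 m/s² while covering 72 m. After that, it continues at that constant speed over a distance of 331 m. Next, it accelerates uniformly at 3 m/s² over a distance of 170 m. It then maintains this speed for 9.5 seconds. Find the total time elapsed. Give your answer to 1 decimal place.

Phase 1 (accelerating): v₀ = 24.5 m/s, a = 2.4 m/s².
v² = v₀² + 2aΔx = 24.5² + 2·2.4·72 = 946 → v = 30.8 m/s
t = (v − v₀)/a = (30.8 − 24.5)/2.4 = 2.61 s

Phase 2 (constant speed): v₀ = 30.8 m/s, a = 0 m/s².
Constant speed: t = d/v = 331/30.8 = 10.8 s

Phase 3 (accelerating): v₀ = 30.8 m/s, a = 3 m/s².
v² = v₀² + 2aΔx = 30.8² + 2·3·170 = 1970 → v = 44.3 m/s
t = (v − v₀)/a = (44.3 − 30.8)/3 = 4.53 s

Phase 4 (constant speed): v₀ = 44.3 m/s, a = 0 m/s².
v = v₀ + at = 44.3 + (0)(9.5) = 44.3 m/s
Δx = v₀t + ½at² = 44.3·9.5 + 0.5·0·9.5² = 421 m
Total time = 2.61 + 10.8 + 4.53 + 9.50 = 27.4 s

27.4 s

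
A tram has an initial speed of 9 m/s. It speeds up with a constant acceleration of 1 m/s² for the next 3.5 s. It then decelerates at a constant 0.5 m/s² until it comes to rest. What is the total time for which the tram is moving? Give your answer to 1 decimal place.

28.5 s

Phase 1 (accelerating): v₀ = 9.00 m/s, a = 1 m/s².
v = v₀ + at = 9.00 + (1)(3.5) = 12.5 m/s
Δx = v₀t + ½at² = 9.00·3.5 + 0.5·1·3.5² = 37.6 m

Phase 2 (decelerating): v₀ = 12.5 m/s, a = -0.5 m/s².
v = v₀ + at → t = (0 − 12.5) / -0.5 = 25.0 s
v² = v₀² + 2aΔx → Δx = (0² − 12.5²)/(2·-0.5) = 156 m
Total time = 3.50 + 25.0 = 28.5 s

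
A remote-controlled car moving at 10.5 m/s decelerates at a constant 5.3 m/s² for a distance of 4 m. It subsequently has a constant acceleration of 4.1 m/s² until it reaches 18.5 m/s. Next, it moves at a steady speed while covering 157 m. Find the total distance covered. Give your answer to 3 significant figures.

Phase 1 (decelerating): v₀ = 10.5 m/s, a = -5.3 m/s².
v² = v₀² + 2aΔx = 10.5² + 2·-5.3·4 = 67.8 → v = 8.24 m/s
t = (v − v₀)/a = (8.24 − 10.5)/-5.3 = 0.427 s

Phase 2 (accelerating): v₀ = 8.24 m/s, a = 4.1 m/s².
v = v₀ + at → t = (18.5 − 8.24) / 4.1 = 2.50 s
v² = v₀² + 2aΔx → Δx = (18.5² − 8.24²)/(2·4.1) = 33.5 m

Phase 3 (constant speed): v₀ = 18.5 m/s, a = 0 m/s².
Constant speed: t = d/v = 157/18.5 = 8.49 s
Total distance = 4.00 + 33.5 + 157 = 194 m

194 m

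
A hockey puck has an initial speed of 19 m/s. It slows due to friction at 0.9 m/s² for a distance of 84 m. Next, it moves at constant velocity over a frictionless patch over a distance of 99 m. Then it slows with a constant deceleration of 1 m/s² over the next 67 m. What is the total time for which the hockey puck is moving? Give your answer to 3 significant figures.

17.6 s

Phase 1 (decelerating): v₀ = 19.0 m/s, a = -0.9 m/s².
v² = v₀² + 2aΔx = 19.0² + 2·-0.9·84 = 210 → v = 14.5 m/s
t = (v − v₀)/a = (14.5 − 19.0)/-0.9 = 5.02 s

Phase 2 (constant speed): v₀ = 14.5 m/s, a = 0 m/s².
Constant speed: t = d/v = 99/14.5 = 6.83 s

Phase 3 (decelerating): v₀ = 14.5 m/s, a = -1 m/s².
v² = v₀² + 2aΔx = 14.5² + 2·-1·67 = 75.8 → v = 8.71 m/s
t = (v − v₀)/a = (8.71 − 14.5)/-1 = 5.78 s
Total time = 5.02 + 6.83 + 5.78 = 17.6 s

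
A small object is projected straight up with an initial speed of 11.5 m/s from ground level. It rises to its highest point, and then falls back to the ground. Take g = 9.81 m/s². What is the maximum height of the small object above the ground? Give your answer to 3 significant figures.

Phase 1 (rising): v₀ = 11.5 m/s, a = -9.81 m/s².
v = v₀ + at → t = (0 − 11.5) / -9.81 = 1.17 s
v² = v₀² + 2aΔx → Δx = (0² − 11.5²)/(2·-9.81) = 6.74 m
Maximum height = 6.74 m

6.74 m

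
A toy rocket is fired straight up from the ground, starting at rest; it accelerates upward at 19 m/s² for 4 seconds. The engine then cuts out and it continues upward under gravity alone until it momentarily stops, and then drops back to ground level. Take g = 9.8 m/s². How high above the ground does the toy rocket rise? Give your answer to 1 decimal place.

446.7 m

Phase 1 (powered ascent): v₀ = 0 m/s, a = 19 m/s².
v = v₀ + at = 0 + (19)(4) = 76.0 m/s
Δx = v₀t + ½at² = 0·4 + 0.5·19·4² = 152 m

Phase 2 (coasting upward): v₀ = 76.0 m/s, a = -9.8 m/s².
v = v₀ + at → t = (0 − 76.0) / -9.8 = 7.76 s
v² = v₀² + 2aΔx → Δx = (0² − 76.0²)/(2·-9.8) = 295 m
Maximum height = 152 + 295 = 447 m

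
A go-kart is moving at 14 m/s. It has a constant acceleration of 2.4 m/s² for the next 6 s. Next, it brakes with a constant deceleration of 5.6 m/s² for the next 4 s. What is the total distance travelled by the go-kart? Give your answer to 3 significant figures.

196 m

Phase 1 (accelerating): v₀ = 14.0 m/s, a = 2.4 m/s².
v = v₀ + at = 14.0 + (2.4)(6) = 28.4 m/s
Δx = v₀t + ½at² = 14.0·6 + 0.5·2.4·6² = 127 m

Phase 2 (decelerating): v₀ = 28.4 m/s, a = -5.6 m/s².
v = v₀ + at = 28.4 + (-5.6)(4) = 6.00 m/s
Δx = v₀t + ½at² = 28.4·4 + 0.5·-5.6·4² = 68.8 m
Total distance = 127 + 68.8 = 196 m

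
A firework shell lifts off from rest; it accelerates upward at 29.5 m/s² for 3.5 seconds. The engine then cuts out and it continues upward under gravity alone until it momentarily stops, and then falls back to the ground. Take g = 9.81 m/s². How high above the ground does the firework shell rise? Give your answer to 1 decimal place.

724.0 m

Phase 1 (powered ascent): v₀ = 0 m/s, a = 29.5 m/s².
v = v₀ + at = 0 + (29.5)(3.5) = 103 m/s
Δx = v₀t + ½at² = 0·3.5 + 0.5·29.5·3.5² = 181 m

Phase 2 (coasting upward): v₀ = 103 m/s, a = -9.81 m/s².
v = v₀ + at → t = (0 − 103) / -9.81 = 10.5 s
v² = v₀² + 2aΔx → Δx = (0² − 103²)/(2·-9.81) = 543 m
Maximum height = 181 + 543 = 724 m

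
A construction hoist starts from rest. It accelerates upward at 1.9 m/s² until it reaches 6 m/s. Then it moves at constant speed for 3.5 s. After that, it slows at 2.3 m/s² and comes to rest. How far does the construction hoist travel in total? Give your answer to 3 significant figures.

Phase 1 (accelerating): v₀ = 0 m/s, a = 1.9 m/s².
v = v₀ + at → t = (6 − 0) / 1.9 = 3.16 s
v² = v₀² + 2aΔx → Δx = (6² − 0²)/(2·1.9) = 9.47 m

Phase 2 (constant speed): v₀ = 6.00 m/s, a = 0 m/s².
v = v₀ + at = 6.00 + (0)(3.5) = 6.00 m/s
Δx = v₀t + ½at² = 6.00·3.5 + 0.5·0·3.5² = 21.0 m

Phase 3 (decelerating): v₀ = 6.00 m/s, a = -2.3 m/s².
v = v₀ + at → t = (0 − 6.00) / -2.3 = 2.61 s
v² = v₀² + 2aΔx → Δx = (0² − 6.00²)/(2·-2.3) = 7.83 m
Total distance = 9.47 + 21.0 + 7.83 = 38.3 m

38.3 m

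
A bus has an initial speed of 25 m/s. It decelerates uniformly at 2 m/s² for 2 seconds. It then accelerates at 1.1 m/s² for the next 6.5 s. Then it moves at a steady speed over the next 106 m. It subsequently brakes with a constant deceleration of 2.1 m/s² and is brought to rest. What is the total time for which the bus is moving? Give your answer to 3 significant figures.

Phase 1 (decelerating): v₀ = 25.0 m/s, a = -2 m/s².
v = v₀ + at = 25.0 + (-2)(2) = 21.0 m/s
Δx = v₀t + ½at² = 25.0·2 + 0.5·-2·2² = 46.0 m

Phase 2 (accelerating): v₀ = 21.0 m/s, a = 1.1 m/s².
v = v₀ + at = 21.0 + (1.1)(6.5) = 28.1 m/s
Δx = v₀t + ½at² = 21.0·6.5 + 0.5·1.1·6.5² = 160 m

Phase 3 (constant speed): v₀ = 28.1 m/s, a = 0 m/s².
Constant speed: t = d/v = 106/28.1 = 3.77 s

Phase 4 (decelerating): v₀ = 28.1 m/s, a = -2.1 m/s².
v = v₀ + at → t = (0 − 28.1) / -2.1 = 13.4 s
v² = v₀² + 2aΔx → Δx = (0² − 28.1²)/(2·-2.1) = 189 m
Total time = 2.00 + 6.50 + 3.77 + 13.4 = 25.7 s

25.7 s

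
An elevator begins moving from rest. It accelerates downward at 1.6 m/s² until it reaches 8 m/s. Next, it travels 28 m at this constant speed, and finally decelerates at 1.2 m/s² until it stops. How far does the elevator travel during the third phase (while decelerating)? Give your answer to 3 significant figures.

Phase 1 (accelerating): v₀ = 0 m/s, a = 1.6 m/s².
v = v₀ + at → t = (8 − 0) / 1.6 = 5.00 s
v² = v₀² + 2aΔx → Δx = (8² − 0²)/(2·1.6) = 20.0 m

Phase 2 (constant speed): v₀ = 8.00 m/s, a = 0 m/s².
Constant speed: t = d/v = 28/8.00 = 3.50 s

Phase 3 (decelerating): v₀ = 8.00 m/s, a = -1.2 m/s².
v = v₀ + at → t = (0 − 8.00) / -1.2 = 6.67 s
v² = v₀² + 2aΔx → Δx = (0² − 8.00²)/(2·-1.2) = 26.7 m
Distance in phase 3 = 26.7 m

26.7 m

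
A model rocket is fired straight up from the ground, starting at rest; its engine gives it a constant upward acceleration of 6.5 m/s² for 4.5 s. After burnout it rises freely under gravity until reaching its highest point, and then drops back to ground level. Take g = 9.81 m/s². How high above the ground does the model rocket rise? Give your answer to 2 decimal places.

109.42 m

Phase 1 (powered ascent): v₀ = 0 m/s, a = 6.5 m/s².
v = v₀ + at = 0 + (6.5)(4.5) = 29.2 m/s
Δx = v₀t + ½at² = 0·4.5 + 0.5·6.5·4.5² = 65.8 m

Phase 2 (coasting upward): v₀ = 29.2 m/s, a = -9.81 m/s².
v = v₀ + at → t = (0 − 29.2) / -9.81 = 2.98 s
v² = v₀² + 2aΔx → Δx = (0² − 29.2²)/(2·-9.81) = 43.6 m
Maximum height = 65.8 + 43.6 = 109 m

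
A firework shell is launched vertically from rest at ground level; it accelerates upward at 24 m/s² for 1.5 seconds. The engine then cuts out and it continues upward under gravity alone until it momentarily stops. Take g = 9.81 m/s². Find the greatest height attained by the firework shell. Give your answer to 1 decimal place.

Phase 1 (powered ascent): v₀ = 0 m/s, a = 24 m/s².
v = v₀ + at = 0 + (24)(1.5) = 36.0 m/s
Δx = v₀t + ½at² = 0·1.5 + 0.5·24·1.5² = 27.0 m

Phase 2 (coasting upward): v₀ = 36.0 m/s, a = -9.81 m/s².
v = v₀ + at → t = (0 − 36.0) / -9.81 = 3.67 s
v² = v₀² + 2aΔx → Δx = (0² − 36.0²)/(2·-9.81) = 66.1 m
Maximum height = 27.0 + 66.1 = 93.1 m

93.1 m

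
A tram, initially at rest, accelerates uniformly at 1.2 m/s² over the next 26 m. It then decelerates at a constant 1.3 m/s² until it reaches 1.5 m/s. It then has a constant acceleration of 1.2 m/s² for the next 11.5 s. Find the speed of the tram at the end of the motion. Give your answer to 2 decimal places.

15.30 m/s

Phase 1 (accelerating): v₀ = 0 m/s, a = 1.2 m/s².
v² = v₀² + 2aΔx = 0² + 2·1.2·26 = 62.4 → v = 7.90 m/s
t = (v − v₀)/a = (7.90 − 0)/1.2 = 6.58 s

Phase 2 (decelerating): v₀ = 7.90 m/s, a = -1.3 m/s².
v = v₀ + at → t = (1.5 − 7.90) / -1.3 = 4.92 s
v² = v₀² + 2aΔx → Δx = (1.5² − 7.90²)/(2·-1.3) = 23.1 m

Phase 3 (accelerating): v₀ = 1.50 m/s, a = 1.2 m/s².
v = v₀ + at = 1.50 + (1.2)(11.5) = 15.3 m/s
Δx = v₀t + ½at² = 1.50·11.5 + 0.5·1.2·11.5² = 96.6 m
Final speed = 15.3 m/s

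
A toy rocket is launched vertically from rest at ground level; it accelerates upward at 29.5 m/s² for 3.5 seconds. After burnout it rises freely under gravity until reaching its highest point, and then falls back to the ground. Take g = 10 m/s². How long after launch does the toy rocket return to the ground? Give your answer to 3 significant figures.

25.8 s

Phase 1 (powered ascent): v₀ = 0 m/s, a = 29.5 m/s².
v = v₀ + at = 0 + (29.5)(3.5) = 103 m/s
Δx = v₀t + ½at² = 0·3.5 + 0.5·29.5·3.5² = 181 m

Phase 2 (coasting upward): v₀ = 103 m/s, a = -10 m/s².
v = v₀ + at → t = (0 − 103) / -10 = 10.3 s
v² = v₀² + 2aΔx → Δx = (0² − 103²)/(2·-10) = 533 m

Phase 3 (free fall): v₀ = 0 m/s, a = -10 m/s².
Falls 714 m from rest: t = √(2·714/10) = 11.9 s; v = g·t = 119 m/s.
Total time = 3.50 + 10.3 + 11.9 = 25.8 s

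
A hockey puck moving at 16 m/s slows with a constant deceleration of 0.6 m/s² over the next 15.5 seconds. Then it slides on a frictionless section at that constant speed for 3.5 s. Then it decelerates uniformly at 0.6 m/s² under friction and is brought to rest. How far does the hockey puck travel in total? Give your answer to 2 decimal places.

Phase 1 (decelerating): v₀ = 16.0 m/s, a = -0.6 m/s².
v = v₀ + at = 16.0 + (-0.6)(15.5) = 6.70 m/s
Δx = v₀t + ½at² = 16.0·15.5 + 0.5·-0.6·15.5² = 176 m

Phase 2 (constant speed): v₀ = 6.70 m/s, a = 0 m/s².
v = v₀ + at = 6.70 + (0)(3.5) = 6.70 m/s
Δx = v₀t + ½at² = 6.70·3.5 + 0.5·0·3.5² = 23.5 m

Phase 3 (decelerating): v₀ = 6.70 m/s, a = -0.6 m/s².
v = v₀ + at → t = (0 − 6.70) / -0.6 = 11.2 s
v² = v₀² + 2aΔx → Δx = (0² − 6.70²)/(2·-0.6) = 37.4 m
Total distance = 176 + 23.5 + 37.4 = 237 m

236.78 m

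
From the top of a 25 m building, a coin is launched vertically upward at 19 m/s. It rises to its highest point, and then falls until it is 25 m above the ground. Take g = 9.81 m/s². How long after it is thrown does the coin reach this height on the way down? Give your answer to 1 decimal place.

3.9 s

Phase 1 (rising): v₀ = 19.0 m/s, a = -9.81 m/s².
v = v₀ + at → t = (0 − 19.0) / -9.81 = 1.94 s
v² = v₀² + 2aΔx → Δx = (0² − 19.0²)/(2·-9.81) = 18.4 m

Phase 2 (falling): v₀ = 0 m/s, a = -9.81 m/s².
Falls 18.4 m from rest: t = √(2·18.4/9.81) = 1.94 s; v = g·t = 19.0 m/s.
Total time = 1.94 + 1.94 = 3.87 s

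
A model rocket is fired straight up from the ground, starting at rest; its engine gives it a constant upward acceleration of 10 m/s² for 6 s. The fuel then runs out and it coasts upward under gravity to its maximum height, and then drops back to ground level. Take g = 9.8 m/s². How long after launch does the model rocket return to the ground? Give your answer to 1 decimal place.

Phase 1 (powered ascent): v₀ = 0 m/s, a = 10 m/s².
v = v₀ + at = 0 + (10)(6) = 60.0 m/s
Δx = v₀t + ½at² = 0·6 + 0.5·10·6² = 180 m

Phase 2 (coasting upward): v₀ = 60.0 m/s, a = -9.8 m/s².
v = v₀ + at → t = (0 − 60.0) / -9.8 = 6.12 s
v² = v₀² + 2aΔx → Δx = (0² − 60.0²)/(2·-9.8) = 184 m

Phase 3 (free fall): v₀ = 0 m/s, a = -9.8 m/s².
Falls 364 m from rest: t = √(2·364/9.8) = 8.62 s; v = g·t = 84.4 m/s.
Total time = 6.00 + 6.12 + 8.62 = 20.7 s

20.7 s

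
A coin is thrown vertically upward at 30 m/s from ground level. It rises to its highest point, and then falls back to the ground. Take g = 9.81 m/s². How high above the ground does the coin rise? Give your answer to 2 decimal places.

45.87 m

Phase 1 (rising): v₀ = 30.0 m/s, a = -9.81 m/s².
v = v₀ + at → t = (0 − 30.0) / -9.81 = 3.06 s
v² = v₀² + 2aΔx → Δx = (0² − 30.0²)/(2·-9.81) = 45.9 m
Maximum height = 45.9 m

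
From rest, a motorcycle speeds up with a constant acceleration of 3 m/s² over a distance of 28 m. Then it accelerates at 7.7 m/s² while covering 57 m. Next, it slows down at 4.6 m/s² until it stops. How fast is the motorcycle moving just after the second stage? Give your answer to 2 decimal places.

32.34 m/s

Phase 1 (accelerating): v₀ = 0 m/s, a = 3 m/s².
v² = v₀² + 2aΔx = 0² + 2·3·28 = 168 → v = 13.0 m/s
t = (v − v₀)/a = (13.0 − 0)/3 = 4.32 s

Phase 2 (accelerating): v₀ = 13.0 m/s, a = 7.7 m/s².
v² = v₀² + 2aΔx = 13.0² + 2·7.7·57 = 1050 → v = 32.3 m/s
t = (v − v₀)/a = (32.3 − 13.0)/7.7 = 2.52 s
Speed at end of phase 2 = 32.3 m/s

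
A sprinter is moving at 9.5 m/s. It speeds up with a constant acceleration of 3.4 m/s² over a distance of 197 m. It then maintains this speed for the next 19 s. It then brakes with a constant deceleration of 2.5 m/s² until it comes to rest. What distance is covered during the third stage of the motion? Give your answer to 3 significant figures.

286 m

Phase 1 (accelerating): v₀ = 9.50 m/s, a = 3.4 m/s².
v² = v₀² + 2aΔx = 9.50² + 2·3.4·197 = 1430 → v = 37.8 m/s
t = (v − v₀)/a = (37.8 − 9.50)/3.4 = 8.33 s

Phase 2 (constant speed): v₀ = 37.8 m/s, a = 0 m/s².
v = v₀ + at = 37.8 + (0)(19) = 37.8 m/s
Δx = v₀t + ½at² = 37.8·19 + 0.5·0·19² = 718 m

Phase 3 (decelerating): v₀ = 37.8 m/s, a = -2.5 m/s².
v = v₀ + at → t = (0 − 37.8) / -2.5 = 15.1 s
v² = v₀² + 2aΔx → Δx = (0² − 37.8²)/(2·-2.5) = 286 m
Distance in phase 3 = 286 m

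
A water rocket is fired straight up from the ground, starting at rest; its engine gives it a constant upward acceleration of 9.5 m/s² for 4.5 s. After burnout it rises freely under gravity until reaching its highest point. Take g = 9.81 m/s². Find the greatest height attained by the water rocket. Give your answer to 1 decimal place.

Phase 1 (powered ascent): v₀ = 0 m/s, a = 9.5 m/s².
v = v₀ + at = 0 + (9.5)(4.5) = 42.8 m/s
Δx = v₀t + ½at² = 0·4.5 + 0.5·9.5·4.5² = 96.2 m

Phase 2 (coasting upward): v₀ = 42.8 m/s, a = -9.81 m/s².
v = v₀ + at → t = (0 − 42.8) / -9.81 = 4.36 s
v² = v₀² + 2aΔx → Δx = (0² − 42.8²)/(2·-9.81) = 93.1 m
Maximum height = 96.2 + 93.1 = 189 m

189.3 m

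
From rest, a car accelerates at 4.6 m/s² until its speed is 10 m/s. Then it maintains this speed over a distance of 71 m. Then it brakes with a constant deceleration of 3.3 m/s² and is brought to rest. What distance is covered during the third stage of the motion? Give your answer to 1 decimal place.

15.2 m

Phase 1 (accelerating): v₀ = 0 m/s, a = 4.6 m/s².
v = v₀ + at → t = (10 − 0) / 4.6 = 2.17 s
v² = v₀² + 2aΔx → Δx = (10² − 0²)/(2·4.6) = 10.9 m

Phase 2 (constant speed): v₀ = 10.0 m/s, a = 0 m/s².
Constant speed: t = d/v = 71/10.0 = 7.10 s

Phase 3 (decelerating): v₀ = 10.0 m/s, a = -3.3 m/s².
v = v₀ + at → t = (0 − 10.0) / -3.3 = 3.03 s
v² = v₀² + 2aΔx → Δx = (0² − 10.0²)/(2·-3.3) = 15.2 m
Distance in phase 3 = 15.2 m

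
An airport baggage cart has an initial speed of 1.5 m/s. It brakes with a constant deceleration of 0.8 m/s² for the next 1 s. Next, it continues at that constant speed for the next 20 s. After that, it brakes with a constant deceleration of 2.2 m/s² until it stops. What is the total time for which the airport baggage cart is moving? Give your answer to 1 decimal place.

21.3 s

Phase 1 (decelerating): v₀ = 1.50 m/s, a = -0.8 m/s².
v = v₀ + at = 1.50 + (-0.8)(1) = 0.700 m/s
Δx = v₀t + ½at² = 1.50·1 + 0.5·-0.8·1² = 1.10 m

Phase 2 (constant speed): v₀ = 0.700 m/s, a = 0 m/s².
v = v₀ + at = 0.700 + (0)(20) = 0.700 m/s
Δx = v₀t + ½at² = 0.700·20 + 0.5·0·20² = 14.0 m

Phase 3 (decelerating): v₀ = 0.700 m/s, a = -2.2 m/s².
v = v₀ + at → t = (0 − 0.700) / -2.2 = 0.318 s
v² = v₀² + 2aΔx → Δx = (0² − 0.700²)/(2·-2.2) = 0.111 m
Total time = 1.00 + 20.0 + 0.318 = 21.3 s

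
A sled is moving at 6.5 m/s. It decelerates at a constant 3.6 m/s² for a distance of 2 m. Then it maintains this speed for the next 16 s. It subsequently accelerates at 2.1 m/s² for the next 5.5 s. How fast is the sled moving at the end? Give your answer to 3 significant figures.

16.8 m/s

Phase 1 (decelerating): v₀ = 6.50 m/s, a = -3.6 m/s².
v² = v₀² + 2aΔx = 6.50² + 2·-3.6·2 = 27.9 → v = 5.28 m/s
t = (v − v₀)/a = (5.28 − 6.50)/-3.6 = 0.340 s

Phase 2 (constant speed): v₀ = 5.28 m/s, a = 0 m/s².
v = v₀ + at = 5.28 + (0)(16) = 5.28 m/s
Δx = v₀t + ½at² = 5.28·16 + 0.5·0·16² = 84.4 m

Phase 3 (accelerating): v₀ = 5.28 m/s, a = 2.1 m/s².
v = v₀ + at = 5.28 + (2.1)(5.5) = 16.8 m/s
Δx = v₀t + ½at² = 5.28·5.5 + 0.5·2.1·5.5² = 60.8 m
Final speed = 16.8 m/s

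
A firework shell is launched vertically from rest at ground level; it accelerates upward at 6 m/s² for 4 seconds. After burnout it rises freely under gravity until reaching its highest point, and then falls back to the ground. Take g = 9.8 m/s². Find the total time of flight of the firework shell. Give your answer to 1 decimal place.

Phase 1 (powered ascent): v₀ = 0 m/s, a = 6 m/s².
v = v₀ + at = 0 + (6)(4) = 24.0 m/s
Δx = v₀t + ½at² = 0·4 + 0.5·6·4² = 48.0 m

Phase 2 (coasting upward): v₀ = 24.0 m/s, a = -9.8 m/s².
v = v₀ + at → t = (0 − 24.0) / -9.8 = 2.45 s
v² = v₀² + 2aΔx → Δx = (0² − 24.0²)/(2·-9.8) = 29.4 m

Phase 3 (free fall): v₀ = 0 m/s, a = -9.8 m/s².
Falls 77.4 m from rest: t = √(2·77.4/9.8) = 3.97 s; v = g·t = 38.9 m/s.
Total time = 4.00 + 2.45 + 3.97 = 10.4 s

10.4 s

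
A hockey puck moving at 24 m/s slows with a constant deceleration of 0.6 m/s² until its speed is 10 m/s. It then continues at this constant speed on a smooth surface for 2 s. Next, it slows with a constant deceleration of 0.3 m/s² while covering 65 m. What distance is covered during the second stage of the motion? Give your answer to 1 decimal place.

Phase 1 (decelerating): v₀ = 24.0 m/s, a = -0.6 m/s².
v = v₀ + at → t = (10 − 24.0) / -0.6 = 23.3 s
v² = v₀² + 2aΔx → Δx = (10² − 24.0²)/(2·-0.6) = 397 m

Phase 2 (constant speed): v₀ = 10.0 m/s, a = 0 m/s².
v = v₀ + at = 10.0 + (0)(2) = 10.0 m/s
Δx = v₀t + ½at² = 10.0·2 + 0.5·0·2² = 20.0 m
Distance in phase 2 = 20.0 m

20.0 m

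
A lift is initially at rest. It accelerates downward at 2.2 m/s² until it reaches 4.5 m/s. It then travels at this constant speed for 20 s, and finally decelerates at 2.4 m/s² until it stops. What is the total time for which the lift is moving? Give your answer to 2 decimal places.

Phase 1 (accelerating): v₀ = 0 m/s, a = 2.2 m/s².
v = v₀ + at → t = (4.5 − 0) / 2.2 = 2.05 s
v² = v₀² + 2aΔx → Δx = (4.5² − 0²)/(2·2.2) = 4.60 m

Phase 2 (constant speed): v₀ = 4.50 m/s, a = 0 m/s².
v = v₀ + at = 4.50 + (0)(20) = 4.50 m/s
Δx = v₀t + ½at² = 4.50·20 + 0.5·0·20² = 90.0 m

Phase 3 (decelerating): v₀ = 4.50 m/s, a = -2.4 m/s².
v = v₀ + at → t = (0 − 4.50) / -2.4 = 1.88 s
v² = v₀² + 2aΔx → Δx = (0² − 4.50²)/(2·-2.4) = 4.22 m
Total time = 2.05 + 20.0 + 1.88 = 23.9 s

23.92 s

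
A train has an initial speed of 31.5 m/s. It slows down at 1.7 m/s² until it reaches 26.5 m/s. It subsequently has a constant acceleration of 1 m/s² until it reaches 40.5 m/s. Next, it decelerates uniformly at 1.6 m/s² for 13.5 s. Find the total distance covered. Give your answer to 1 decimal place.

Phase 1 (decelerating): v₀ = 31.5 m/s, a = -1.7 m/s².
v = v₀ + at → t = (26.5 − 31.5) / -1.7 = 2.94 s
v² = v₀² + 2aΔx → Δx = (26.5² − 31.5²)/(2·-1.7) = 85.3 m

Phase 2 (accelerating): v₀ = 26.5 m/s, a = 1 m/s².
v = v₀ + at → t = (40.5 − 26.5) / 1 = 14.0 s
v² = v₀² + 2aΔx → Δx = (40.5² − 26.5²)/(2·1) = 469 m

Phase 3 (decelerating): v₀ = 40.5 m/s, a = -1.6 m/s².
v = v₀ + at = 40.5 + (-1.6)(13.5) = 18.9 m/s
Δx = v₀t + ½at² = 40.5·13.5 + 0.5·-1.6·13.5² = 401 m
Total distance = 85.3 + 469 + 401 = 955 m

955.2 m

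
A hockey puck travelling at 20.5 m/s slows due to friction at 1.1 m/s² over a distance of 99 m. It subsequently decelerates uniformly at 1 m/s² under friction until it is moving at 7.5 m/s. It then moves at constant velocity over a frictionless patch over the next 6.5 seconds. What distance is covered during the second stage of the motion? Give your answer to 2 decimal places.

Phase 1 (decelerating): v₀ = 20.5 m/s, a = -1.1 m/s².
v² = v₀² + 2aΔx = 20.5² + 2·-1.1·99 = 202 → v = 14.2 m/s
t = (v − v₀)/a = (14.2 − 20.5)/-1.1 = 5.70 s

Phase 2 (decelerating): v₀ = 14.2 m/s, a = -1 m/s².
v = v₀ + at → t = (7.5 − 14.2) / -1 = 6.73 s
v² = v₀² + 2aΔx → Δx = (7.5² − 14.2²)/(2·-1) = 73.1 m
Distance in phase 2 = 73.1 m

73.10 m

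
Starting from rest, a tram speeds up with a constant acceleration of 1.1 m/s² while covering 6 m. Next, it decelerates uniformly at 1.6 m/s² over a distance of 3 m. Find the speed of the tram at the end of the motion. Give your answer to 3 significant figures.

Phase 1 (accelerating): v₀ = 0 m/s, a = 1.1 m/s².
v² = v₀² + 2aΔx = 0² + 2·1.1·6 = 13.2 → v = 3.63 m/s
t = (v − v₀)/a = (3.63 − 0)/1.1 = 3.30 s

Phase 2 (decelerating): v₀ = 3.63 m/s, a = -1.6 m/s².
v² = v₀² + 2aΔx = 3.63² + 2·-1.6·3 = 3.60 → v = 1.90 m/s
t = (v − v₀)/a = (1.90 − 3.63)/-1.6 = 1.08 s
Final speed = 1.90 m/s

1.90 m/s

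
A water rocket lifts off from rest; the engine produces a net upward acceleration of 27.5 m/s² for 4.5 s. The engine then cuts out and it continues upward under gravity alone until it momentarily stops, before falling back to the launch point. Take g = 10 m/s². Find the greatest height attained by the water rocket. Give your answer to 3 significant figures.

Phase 1 (powered ascent): v₀ = 0 m/s, a = 27.5 m/s².
v = v₀ + at = 0 + (27.5)(4.5) = 124 m/s
Δx = v₀t + ½at² = 0·4.5 + 0.5·27.5·4.5² = 278 m

Phase 2 (coasting upward): v₀ = 124 m/s, a = -10 m/s².
v = v₀ + at → t = (0 − 124) / -10 = 12.4 s
v² = v₀² + 2aΔx → Δx = (0² − 124²)/(2·-10) = 766 m
Maximum height = 278 + 766 = 1040 m

1040 m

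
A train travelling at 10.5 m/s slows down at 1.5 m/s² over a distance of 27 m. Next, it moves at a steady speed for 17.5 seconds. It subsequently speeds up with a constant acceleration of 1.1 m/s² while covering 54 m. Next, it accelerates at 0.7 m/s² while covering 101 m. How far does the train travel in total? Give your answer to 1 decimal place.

Phase 1 (decelerating): v₀ = 10.5 m/s, a = -1.5 m/s².
v² = v₀² + 2aΔx = 10.5² + 2·-1.5·27 = 29.2 → v = 5.41 m/s
t = (v − v₀)/a = (5.41 − 10.5)/-1.5 = 3.39 s

Phase 2 (constant speed): v₀ = 5.41 m/s, a = 0 m/s².
v = v₀ + at = 5.41 + (0)(17.5) = 5.41 m/s
Δx = v₀t + ½at² = 5.41·17.5 + 0.5·0·17.5² = 94.6 m

Phase 3 (accelerating): v₀ = 5.41 m/s, a = 1.1 m/s².
v² = v₀² + 2aΔx = 5.41² + 2·1.1·54 = 148 → v = 12.2 m/s
t = (v − v₀)/a = (12.2 − 5.41)/1.1 = 6.14 s

Phase 4 (accelerating): v₀ = 12.2 m/s, a = 0.7 m/s².
v² = v₀² + 2aΔx = 12.2² + 2·0.7·101 = 289 → v = 17.0 m/s
t = (v − v₀)/a = (17.0 − 12.2)/0.7 = 6.92 s
Total distance = 27.0 + 94.6 + 54.0 + 101 = 277 m

276.6 m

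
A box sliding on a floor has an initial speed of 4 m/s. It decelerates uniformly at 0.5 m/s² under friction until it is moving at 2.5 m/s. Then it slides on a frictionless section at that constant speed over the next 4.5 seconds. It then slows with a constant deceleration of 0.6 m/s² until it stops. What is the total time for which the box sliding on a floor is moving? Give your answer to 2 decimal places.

Phase 1 (decelerating): v₀ = 4.00 m/s, a = -0.5 m/s².
v = v₀ + at → t = (2.5 − 4.00) / -0.5 = 3.00 s
v² = v₀² + 2aΔx → Δx = (2.5² − 4.00²)/(2·-0.5) = 9.75 m

Phase 2 (constant speed): v₀ = 2.50 m/s, a = 0 m/s².
v = v₀ + at = 2.50 + (0)(4.5) = 2.50 m/s
Δx = v₀t + ½at² = 2.50·4.5 + 0.5·0·4.5² = 11.2 m

Phase 3 (decelerating): v₀ = 2.50 m/s, a = -0.6 m/s².
v = v₀ + at → t = (0 − 2.50) / -0.6 = 4.17 s
v² = v₀² + 2aΔx → Δx = (0² − 2.50²)/(2·-0.6) = 5.21 m
Total time = 3.00 + 4.50 + 4.17 = 11.7 s

11.67 s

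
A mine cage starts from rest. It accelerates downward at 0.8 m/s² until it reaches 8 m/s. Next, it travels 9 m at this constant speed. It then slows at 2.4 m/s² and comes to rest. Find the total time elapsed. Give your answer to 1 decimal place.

14.5 s

Phase 1 (accelerating): v₀ = 0 m/s, a = 0.8 m/s².
v = v₀ + at → t = (8 − 0) / 0.8 = 10.0 s
v² = v₀² + 2aΔx → Δx = (8² − 0²)/(2·0.8) = 40.0 m

Phase 2 (constant speed): v₀ = 8.00 m/s, a = 0 m/s².
Constant speed: t = d/v = 9/8.00 = 1.12 s

Phase 3 (decelerating): v₀ = 8.00 m/s, a = -2.4 m/s².
v = v₀ + at → t = (0 − 8.00) / -2.4 = 3.33 s
v² = v₀² + 2aΔx → Δx = (0² − 8.00²)/(2·-2.4) = 13.3 m
Total time = 10.0 + 1.12 + 3.33 = 14.5 s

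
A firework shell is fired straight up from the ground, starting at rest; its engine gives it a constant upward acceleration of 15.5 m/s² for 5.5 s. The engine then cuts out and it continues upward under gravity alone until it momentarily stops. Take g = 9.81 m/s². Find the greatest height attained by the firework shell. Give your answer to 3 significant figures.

Phase 1 (powered ascent): v₀ = 0 m/s, a = 15.5 m/s².
v = v₀ + at = 0 + (15.5)(5.5) = 85.2 m/s
Δx = v₀t + ½at² = 0·5.5 + 0.5·15.5·5.5² = 234 m

Phase 2 (coasting upward): v₀ = 85.2 m/s, a = -9.81 m/s².
v = v₀ + at → t = (0 − 85.2) / -9.81 = 8.69 s
v² = v₀² + 2aΔx → Δx = (0² − 85.2²)/(2·-9.81) = 370 m
Maximum height = 234 + 370 = 605 m

605 m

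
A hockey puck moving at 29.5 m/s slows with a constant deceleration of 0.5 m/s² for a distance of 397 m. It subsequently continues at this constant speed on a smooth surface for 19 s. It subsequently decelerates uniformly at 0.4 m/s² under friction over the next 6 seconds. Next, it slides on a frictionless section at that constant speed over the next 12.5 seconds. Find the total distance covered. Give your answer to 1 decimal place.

Phase 1 (decelerating): v₀ = 29.5 m/s, a = -0.5 m/s².
v² = v₀² + 2aΔx = 29.5² + 2·-0.5·397 = 473 → v = 21.8 m/s
t = (v − v₀)/a = (21.8 − 29.5)/-0.5 = 15.5 s

Phase 2 (constant speed): v₀ = 21.8 m/s, a = 0 m/s².
v = v₀ + at = 21.8 + (0)(19) = 21.8 m/s
Δx = v₀t + ½at² = 21.8·19 + 0.5·0·19² = 413 m

Phase 3 (decelerating): v₀ = 21.8 m/s, a = -0.4 m/s².
v = v₀ + at = 21.8 + (-0.4)(6) = 19.4 m/s
Δx = v₀t + ½at² = 21.8·6 + 0.5·-0.4·6² = 123 m

Phase 4 (constant speed): v₀ = 19.4 m/s, a = 0 m/s².
v = v₀ + at = 19.4 + (0)(12.5) = 19.4 m/s
Δx = v₀t + ½at² = 19.4·12.5 + 0.5·0·12.5² = 242 m
Total distance = 397 + 413 + 123 + 242 = 1180 m

1175.6 m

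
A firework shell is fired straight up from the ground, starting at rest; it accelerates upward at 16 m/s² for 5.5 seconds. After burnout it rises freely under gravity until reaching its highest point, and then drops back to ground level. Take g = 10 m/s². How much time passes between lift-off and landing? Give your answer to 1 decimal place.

Phase 1 (powered ascent): v₀ = 0 m/s, a = 16 m/s².
v = v₀ + at = 0 + (16)(5.5) = 88.0 m/s
Δx = v₀t + ½at² = 0·5.5 + 0.5·16·5.5² = 242 m

Phase 2 (coasting upward): v₀ = 88.0 m/s, a = -10 m/s².
v = v₀ + at → t = (0 − 88.0) / -10 = 8.80 s
v² = v₀² + 2aΔx → Δx = (0² − 88.0²)/(2·-10) = 387 m

Phase 3 (free fall): v₀ = 0 m/s, a = -10 m/s².
Falls 629 m from rest: t = √(2·629/10) = 11.2 s; v = g·t = 112 m/s.
Total time = 5.50 + 8.80 + 11.2 = 25.5 s

25.5 s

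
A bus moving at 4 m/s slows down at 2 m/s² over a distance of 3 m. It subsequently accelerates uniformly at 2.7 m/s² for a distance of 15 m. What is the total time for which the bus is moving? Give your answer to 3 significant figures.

Phase 1 (decelerating): v₀ = 4.00 m/s, a = -2 m/s².
v² = v₀² + 2aΔx = 4.00² + 2·-2·3 = 4.00 → v = 2.00 m/s
t = (v − v₀)/a = (2.00 − 4.00)/-2 = 1.00 s

Phase 2 (accelerating): v₀ = 2.00 m/s, a = 2.7 m/s².
v² = v₀² + 2aΔx = 2.00² + 2·2.7·15 = 85.0 → v = 9.22 m/s
t = (v − v₀)/a = (9.22 − 2.00)/2.7 = 2.67 s
Total time = 1.00 + 2.67 = 3.67 s

3.67 s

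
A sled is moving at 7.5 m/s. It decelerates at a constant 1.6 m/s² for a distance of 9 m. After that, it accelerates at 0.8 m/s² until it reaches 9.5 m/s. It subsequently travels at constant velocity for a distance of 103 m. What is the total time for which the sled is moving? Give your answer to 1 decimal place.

Phase 1 (decelerating): v₀ = 7.50 m/s, a = -1.6 m/s².
v² = v₀² + 2aΔx = 7.50² + 2·-1.6·9 = 27.4 → v = 5.24 m/s
t = (v − v₀)/a = (5.24 − 7.50)/-1.6 = 1.41 s

Phase 2 (accelerating): v₀ = 5.24 m/s, a = 0.8 m/s².
v = v₀ + at → t = (9.5 − 5.24) / 0.8 = 5.33 s
v² = v₀² + 2aΔx → Δx = (9.5² − 5.24²)/(2·0.8) = 39.2 m

Phase 3 (constant speed): v₀ = 9.50 m/s, a = 0 m/s².
Constant speed: t = d/v = 103/9.50 = 10.8 s
Total time = 1.41 + 5.33 + 10.8 = 17.6 s

17.6 s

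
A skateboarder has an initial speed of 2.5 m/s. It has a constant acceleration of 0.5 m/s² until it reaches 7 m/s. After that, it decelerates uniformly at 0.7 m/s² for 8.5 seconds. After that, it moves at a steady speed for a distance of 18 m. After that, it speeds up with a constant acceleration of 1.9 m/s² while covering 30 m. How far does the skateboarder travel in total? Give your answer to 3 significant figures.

Phase 1 (accelerating): v₀ = 2.50 m/s, a = 0.5 m/s².
v = v₀ + at → t = (7 − 2.50) / 0.5 = 9.00 s
v² = v₀² + 2aΔx → Δx = (7² − 2.50²)/(2·0.5) = 42.8 m

Phase 2 (decelerating): v₀ = 7.00 m/s, a = -0.7 m/s².
v = v₀ + at = 7.00 + (-0.7)(8.5) = 1.05 m/s
Δx = v₀t + ½at² = 7.00·8.5 + 0.5·-0.7·8.5² = 34.2 m

Phase 3 (constant speed): v₀ = 1.05 m/s, a = 0 m/s².
Constant speed: t = d/v = 18/1.05 = 17.1 s

Phase 4 (accelerating): v₀ = 1.05 m/s, a = 1.9 m/s².
v² = v₀² + 2aΔx = 1.05² + 2·1.9·30 = 115 → v = 10.7 m/s
t = (v − v₀)/a = (10.7 − 1.05)/1.9 = 5.09 s
Total distance = 42.8 + 34.2 + 18.0 + 30.0 = 125 m

125 m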